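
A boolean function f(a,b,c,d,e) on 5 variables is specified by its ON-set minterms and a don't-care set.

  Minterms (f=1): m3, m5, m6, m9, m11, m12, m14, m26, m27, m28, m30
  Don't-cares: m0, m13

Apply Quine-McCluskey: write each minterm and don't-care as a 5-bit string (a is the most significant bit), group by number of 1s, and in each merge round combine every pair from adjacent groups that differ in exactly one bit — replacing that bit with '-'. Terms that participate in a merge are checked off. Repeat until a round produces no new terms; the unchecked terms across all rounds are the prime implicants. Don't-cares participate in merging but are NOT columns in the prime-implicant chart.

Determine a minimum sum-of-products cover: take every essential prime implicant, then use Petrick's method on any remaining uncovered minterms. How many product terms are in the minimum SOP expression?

[col 0] 00000, 00011*, 00101*, 00110*, 01001*, 01011*, 01100*, 01101*, 01110*, 11010*, 11011*, 11100*, 11110*
[col 1] -1011, -1100*, -1110*, 0-011, 0-101, 0-110, 01-01, 010-1, 011-0*, 0110-, 11-10, 1101-, 111-0*
[col 2] -11-0
Prime implicants: -1011, -11-0, 0-011, 0-101, 0-110, 00000, 01-01, 010-1, 0110-, 11-10, 1101-
PI chart (minterm → PIs covering it):
  3 | 0-011  (sole → essential)
  5 | 0-101  (sole → essential)
  6 | 0-110  (sole → essential)
  9 | 01-01,010-1
  11 | -1011,0-011,010-1
  12 | -11-0,0110-
  14 | -11-0,0-110
  26 | 11-10,1101-
  27 | -1011,1101-
  28 | -11-0  (sole → essential)
  30 | -11-0,11-10
Essential prime implicants: -11-0, 0-011, 0-101, 0-110
Petrick residual → 01-01, 1101-
Minimum SOP uses 6 PIs: bce' + a'c'de + a'cd'e + a'cde' + a'bd'e + abc'd

6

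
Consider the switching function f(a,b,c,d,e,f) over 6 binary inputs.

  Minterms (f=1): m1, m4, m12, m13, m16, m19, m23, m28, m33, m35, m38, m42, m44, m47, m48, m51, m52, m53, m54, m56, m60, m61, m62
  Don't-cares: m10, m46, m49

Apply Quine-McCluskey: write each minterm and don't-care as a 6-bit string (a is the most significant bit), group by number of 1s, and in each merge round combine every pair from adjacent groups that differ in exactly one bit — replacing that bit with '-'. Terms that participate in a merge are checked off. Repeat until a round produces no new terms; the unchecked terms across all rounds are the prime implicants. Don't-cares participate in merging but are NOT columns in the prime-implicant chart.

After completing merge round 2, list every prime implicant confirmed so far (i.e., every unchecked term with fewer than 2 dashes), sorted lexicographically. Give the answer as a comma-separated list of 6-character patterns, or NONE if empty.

-00001, -01010, -10000, -10011, 00-100, 00110-, 010-11, 101-10, 10111-

[col 0] 000001*, 000100*, 001010*, 001100*, 001101*, 010000*, 010011*, 010111*, 011100*, 100001*, 100011*, 100110*, 101010*, 101100*, 101110*, 101111*, 110000*, 110001*, 110011*, 110100*, 110101*, 110110*, 111000*, 111100*, 111101*, 111110*
[col 1] -00001, -01010, -01100*, -10000, -10011, -11100*, 0-1100*, 00-100, 00110-, 010-11, 1-0001*, 1-0011*, 1-0110*, 1-1100*, 1-1110*, 10-110*, 1000-1*, 101-10, 1011-0*, 10111-, 11-000*, 11-100*, 11-101*, 11-110*, 110-00*, 110-01*, 1100-1*, 11000-*, 1101-0*, 11010-*, 111-00*, 1111-0*, 11110-*
[col 2] --1100, 1--110, 1-00-1, 1-11-0, 11--00, 11-1-0, 11-10-, 110-0-
Prime implicants: --1100, -00001, -01010, -10000, -10011, 00-100, 00110-, 010-11, 1--110, 1-00-1, 1-11-0, 101-10, 10111-, 11--00, 11-1-0, 11-10-, 110-0-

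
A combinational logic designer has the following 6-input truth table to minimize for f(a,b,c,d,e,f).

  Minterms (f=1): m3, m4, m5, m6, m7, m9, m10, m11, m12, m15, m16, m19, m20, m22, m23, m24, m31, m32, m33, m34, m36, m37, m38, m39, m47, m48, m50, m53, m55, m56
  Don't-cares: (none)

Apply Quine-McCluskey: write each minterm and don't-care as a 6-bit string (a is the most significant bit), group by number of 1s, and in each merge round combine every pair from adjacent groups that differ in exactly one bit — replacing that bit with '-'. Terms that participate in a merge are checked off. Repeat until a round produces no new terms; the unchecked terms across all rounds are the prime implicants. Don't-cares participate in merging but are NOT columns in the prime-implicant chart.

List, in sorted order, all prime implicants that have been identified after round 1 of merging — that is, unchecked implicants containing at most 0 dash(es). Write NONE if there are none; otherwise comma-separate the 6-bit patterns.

NONE

Round 0: 000011✓ 000100✓ 000101✓ 000110✓ 000111✓ 001001✓ 001010✓ 001011✓ 001100✓ 001111✓ 010000✓ 010011✓ 010100✓ 010110✓ 010111✓ 011000✓ 011111✓ 100000✓ 100001✓ 100010✓ 100100✓ 100101✓ 100110✓ 100111✓ 101111✓ 110000✓ 110010✓ 110101✓ 110111✓ 111000✓
Round 1: -00100✓ -00101✓ -00110✓ -00111✓ -01111✓ -10000✓ -10111✓ -11000✓ 0-0011✓ 0-0100✓ 0-0110✓ 0-0111✓ 0-1111✓ 00-011✓ 00-100 00-111✓ 000-11✓ 0001-0✓ 0001-1✓ 00010-✓ 00011-✓ 001-11✓ 0010-1 00101- 01-000✓ 01-111✓ 010-00 010-11✓ 0101-0✓ 01011-✓ 1-0000✓ 1-0010✓ 1-0101✓ 1-0111✓ 10-111✓ 100-00✓ 100-01✓ 100-10✓ 1000-0✓ 10000-✓ 1001-0✓ 1001-1✓ 10010-✓ 10011-✓ 11-000✓ 1100-0✓ 1101-1✓
Round 2: --0111 -0-111 -001-0✓ -001-1✓ -0010-✓ -0011-✓ -1-000 0--111 0-0-11 0-01-0 0-011- 00--11 0001--✓ 1-00-0 1-01-1 100--0 100-0- 1001--✓
Round 3: -001--
PIs = {--0111, -0-111, -001--, -1-000, 0--111, 0-0-11, 0-01-0, 0-011-, 00--11, 00-100, 0010-1, 00101-, 010-00, 1-00-0, 1-01-1, 100--0, 100-0-}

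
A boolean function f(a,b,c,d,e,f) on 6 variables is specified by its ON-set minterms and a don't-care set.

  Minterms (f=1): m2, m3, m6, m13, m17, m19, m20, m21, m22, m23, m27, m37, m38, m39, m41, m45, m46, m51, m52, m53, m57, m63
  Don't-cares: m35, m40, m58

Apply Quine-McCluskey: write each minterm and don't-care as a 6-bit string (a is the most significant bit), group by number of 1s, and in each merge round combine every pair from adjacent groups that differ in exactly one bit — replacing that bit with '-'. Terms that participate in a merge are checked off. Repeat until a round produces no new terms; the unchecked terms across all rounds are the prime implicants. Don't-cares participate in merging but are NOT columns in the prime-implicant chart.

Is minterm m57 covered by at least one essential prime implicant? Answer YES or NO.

YES

size-2^0 implicants → 000010(✓)  000011(✓)  000110(✓)  001101(✓)  010001(✓)  010011(✓)  010100(✓)  010101(✓)  010110(✓)  010111(✓)  011011(✓)  100011(✓)  100101(✓)  100110(✓)  100111(✓)  101000(✓)  101001(✓)  101101(✓)  101110(✓)  110011(✓)  110100(✓)  110101(✓)  111001(✓)  111010  111111
size-2^1 implicants → -00011(✓)  -00110  -01101  -10011(✓)  -10100(✓)  -10101(✓)  0-0011(✓)  0-0110  000-10  00001-  01-011  010-01(✓)  010-11(✓)  0100-1(✓)  0101-0(✓)  0101-1(✓)  01010-(✓)  01011-(✓)  1-0011(✓)  1-0101  1-1001  10-101  10-110  100-11  1001-1  10011-  101-01  10100-  11010-(✓)
size-2^2 implicants → --0011  -1010-  010--1  0101--
Unchecked terms (primes): --0011, -00110, -01101, -1010-, 0-0110, 000-10, 00001-, 01-011, 010--1, 0101--, 1-0101, 1-1001, 10-101, 10-110, 100-11, 1001-1, 10011-, 101-01, 10100-, 111010, 111111
Minterm coverage:
  m2 ⊆ 000-10,00001-
  m3 ⊆ --0011,00001-
  m6 ⊆ -00110,0-0110,000-10
  m13 ⊆ -01101 [E]
  m17 ⊆ 010--1 [E]
  m19 ⊆ --0011,01-011,010--1
  m20 ⊆ -1010-,0101--
  m21 ⊆ -1010-,010--1,0101--
  m22 ⊆ 0-0110,0101--
  m23 ⊆ 010--1,0101--
  m27 ⊆ 01-011 [E]
  m37 ⊆ 1-0101,10-101,1001-1
  m38 ⊆ -00110,10-110,10011-
  m39 ⊆ 100-11,1001-1,10011-
  m41 ⊆ 1-1001,101-01,10100-
  m45 ⊆ -01101,10-101,101-01
  m46 ⊆ 10-110 [E]
  m51 ⊆ --0011 [E]
  m52 ⊆ -1010- [E]
  m53 ⊆ -1010-,1-0101
  m57 ⊆ 1-1001 [E]
  m63 ⊆ 111111 [E]
E = {--0011, -01101, -1010-, 01-011, 010--1, 1-1001, 10-110, 111111}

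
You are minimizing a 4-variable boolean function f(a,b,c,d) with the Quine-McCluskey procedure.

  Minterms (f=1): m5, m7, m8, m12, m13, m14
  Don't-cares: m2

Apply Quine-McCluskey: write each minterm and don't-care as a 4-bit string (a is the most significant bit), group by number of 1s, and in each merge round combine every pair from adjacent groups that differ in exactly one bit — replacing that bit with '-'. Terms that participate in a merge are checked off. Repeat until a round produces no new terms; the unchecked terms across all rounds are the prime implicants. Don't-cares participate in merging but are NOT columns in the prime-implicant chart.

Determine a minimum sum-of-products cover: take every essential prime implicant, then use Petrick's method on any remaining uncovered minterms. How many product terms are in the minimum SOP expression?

[col 0] 0010, 0101*, 0111*, 1000*, 1100*, 1101*, 1110*
[col 1] -101, 01-1, 1-00, 11-0, 110-
Prime implicants: -101, 0010, 01-1, 1-00, 11-0, 110-
PI chart (minterm → PIs covering it):
  5 | -101,01-1
  7 | 01-1  (sole → essential)
  8 | 1-00  (sole → essential)
  12 | 1-00,11-0,110-
  13 | -101,110-
  14 | 11-0  (sole → essential)
Essential prime implicants: 01-1, 1-00, 11-0
Petrick residual → -101
Minimum SOP uses 4 PIs: bc'd + a'bd + ac'd' + abd'

4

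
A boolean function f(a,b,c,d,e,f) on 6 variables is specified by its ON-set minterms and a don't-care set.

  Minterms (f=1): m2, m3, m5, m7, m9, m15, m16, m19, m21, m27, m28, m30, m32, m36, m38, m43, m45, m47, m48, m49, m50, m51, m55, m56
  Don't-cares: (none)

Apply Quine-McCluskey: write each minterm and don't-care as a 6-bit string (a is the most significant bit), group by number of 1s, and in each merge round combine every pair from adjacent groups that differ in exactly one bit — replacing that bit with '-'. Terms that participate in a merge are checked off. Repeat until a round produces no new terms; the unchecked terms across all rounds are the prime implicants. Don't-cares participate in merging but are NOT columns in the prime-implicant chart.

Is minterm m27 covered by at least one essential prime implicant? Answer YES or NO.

YES

Round 0: 000010✓ 000011✓ 000101✓ 000111✓ 001001 001111✓ 010000✓ 010011✓ 010101✓ 011011✓ 011100✓ 011110✓ 100000✓ 100100✓ 100110✓ 101011✓ 101101✓ 101111✓ 110000✓ 110001✓ 110010✓ 110011✓ 110111✓ 111000✓
Round 1: -01111 -10000 -10011 0-0011 0-0101 00-111 000-11 00001- 0001-1 01-011 0111-0 1-0000 100-00 1001-0 101-11 1011-1 11-000 110-11 1100-0✓ 1100-1✓ 11000-✓ 11001-✓
Round 2: 1100--
PIs = {-01111, -10000, -10011, 0-0011, 0-0101, 00-111, 000-11, 00001-, 0001-1, 001001, 01-011, 0111-0, 1-0000, 100-00, 1001-0, 101-11, 1011-1, 11-000, 110-11, 1100--}
Coverage chart:
  m2: 00001- ←essential
  m3: 0-0011,000-11,00001-
  m5: 0-0101,0001-1
  m7: 00-111,000-11,0001-1
  m9: 001001 ←essential
  m15: -01111,00-111
  m16: -10000 ←essential
  m19: -10011,0-0011,01-011
  m21: 0-0101 ←essential
  m27: 01-011 ←essential
  m28: 0111-0 ←essential
  m30: 0111-0 ←essential
  m32: 1-0000,100-00
  m36: 100-00,1001-0
  m38: 1001-0 ←essential
  m43: 101-11 ←essential
  m45: 1011-1 ←essential
  m47: -01111,101-11,1011-1
  m48: -10000,1-0000,11-000,1100--
  m49: 1100-- ←essential
  m50: 1100-- ←essential
  m51: -10011,110-11,1100--
  m55: 110-11 ←essential
  m56: 11-000 ←essential
Essential: -10000, 0-0101, 00001-, 001001, 01-011, 0111-0, 1001-0, 101-11, 1011-1, 11-000, 110-11, 1100--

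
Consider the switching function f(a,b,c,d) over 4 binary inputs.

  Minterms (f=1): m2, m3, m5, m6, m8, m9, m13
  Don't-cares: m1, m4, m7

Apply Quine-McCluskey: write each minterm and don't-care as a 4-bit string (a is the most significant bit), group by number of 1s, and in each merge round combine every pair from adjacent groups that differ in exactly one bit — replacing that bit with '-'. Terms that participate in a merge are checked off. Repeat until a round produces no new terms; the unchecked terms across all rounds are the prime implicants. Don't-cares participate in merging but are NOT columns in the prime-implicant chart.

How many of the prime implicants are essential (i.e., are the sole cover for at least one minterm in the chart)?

[col 0] 0001*, 0010*, 0011*, 0100*, 0101*, 0110*, 0111*, 1000*, 1001*, 1101*
[col 1] -001*, -101*, 0-01*, 0-10*, 0-11*, 00-1*, 001-*, 01-0*, 01-1*, 010-*, 011-*, 1-01*, 100-
[col 2] --01, 0--1, 0-1-, 01--
Prime implicants: --01, 0--1, 0-1-, 01--, 100-
PI chart (minterm → PIs covering it):
  2 | 0-1-  (sole → essential)
  3 | 0--1,0-1-
  5 | --01,0--1,01--
  6 | 0-1-,01--
  8 | 100-  (sole → essential)
  9 | --01,100-
  13 | --01  (sole → essential)
Essential prime implicants: --01, 0-1-, 100-

3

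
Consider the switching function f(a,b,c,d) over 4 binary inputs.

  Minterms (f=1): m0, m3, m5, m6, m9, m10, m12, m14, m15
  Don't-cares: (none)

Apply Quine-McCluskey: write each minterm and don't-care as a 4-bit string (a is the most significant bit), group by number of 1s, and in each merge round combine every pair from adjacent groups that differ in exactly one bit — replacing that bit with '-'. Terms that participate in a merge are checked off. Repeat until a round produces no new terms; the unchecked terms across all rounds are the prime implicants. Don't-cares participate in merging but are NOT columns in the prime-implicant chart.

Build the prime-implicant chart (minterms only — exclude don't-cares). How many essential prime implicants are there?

size-2^0 implicants → 0000  0011  0101  0110(✓)  1001  1010(✓)  1100(✓)  1110(✓)  1111(✓)
size-2^1 implicants → -110  1-10  11-0  111-
Unchecked terms (primes): -110, 0000, 0011, 0101, 1-10, 1001, 11-0, 111-
Minterm coverage:
  m0 ⊆ 0000 [E]
  m3 ⊆ 0011 [E]
  m5 ⊆ 0101 [E]
  m6 ⊆ -110 [E]
  m9 ⊆ 1001 [E]
  m10 ⊆ 1-10 [E]
  m12 ⊆ 11-0 [E]
  m14 ⊆ -110,1-10,11-0,111-
  m15 ⊆ 111- [E]
E = {-110, 0000, 0011, 0101, 1-10, 1001, 11-0, 111-}

8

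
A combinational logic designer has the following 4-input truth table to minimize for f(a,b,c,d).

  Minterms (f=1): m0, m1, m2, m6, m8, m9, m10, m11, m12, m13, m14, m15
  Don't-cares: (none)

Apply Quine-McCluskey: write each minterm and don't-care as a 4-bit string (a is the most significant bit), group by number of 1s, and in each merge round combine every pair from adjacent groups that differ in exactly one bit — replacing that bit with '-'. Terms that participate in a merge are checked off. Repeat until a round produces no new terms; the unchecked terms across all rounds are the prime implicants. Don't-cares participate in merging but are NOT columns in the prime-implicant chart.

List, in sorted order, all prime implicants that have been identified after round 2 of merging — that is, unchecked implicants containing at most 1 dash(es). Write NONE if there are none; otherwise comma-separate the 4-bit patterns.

NONE

[col 0] 0000*, 0001*, 0010*, 0110*, 1000*, 1001*, 1010*, 1011*, 1100*, 1101*, 1110*, 1111*
[col 1] -000*, -001*, -010*, -110*, 0-10*, 00-0*, 000-*, 1-00*, 1-01*, 1-10*, 1-11*, 10-0*, 10-1*, 100-*, 101-*, 11-0*, 11-1*, 110-*, 111-*
[col 2] --10, -0-0, -00-, 1--0*, 1--1*, 1-0-*, 1-1-*, 10--*, 11--*
[col 3] 1---
Prime implicants: --10, -0-0, -00-, 1---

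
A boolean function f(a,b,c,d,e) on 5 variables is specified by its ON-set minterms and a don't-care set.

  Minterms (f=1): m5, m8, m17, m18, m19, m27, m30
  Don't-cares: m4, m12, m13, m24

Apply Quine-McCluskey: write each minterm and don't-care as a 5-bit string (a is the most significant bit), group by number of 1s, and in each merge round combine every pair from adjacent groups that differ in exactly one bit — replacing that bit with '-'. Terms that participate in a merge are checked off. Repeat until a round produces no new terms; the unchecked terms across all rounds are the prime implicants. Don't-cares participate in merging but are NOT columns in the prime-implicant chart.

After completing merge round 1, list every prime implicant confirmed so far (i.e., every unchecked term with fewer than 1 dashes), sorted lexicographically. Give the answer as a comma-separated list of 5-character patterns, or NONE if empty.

[col 0] 00100*, 00101*, 01000*, 01100*, 01101*, 10001*, 10010*, 10011*, 11000*, 11011*, 11110
[col 1] -1000, 0-100*, 0-101*, 0010-*, 01-00, 0110-*, 1-011, 100-1, 1001-
[col 2] 0-10-
Prime implicants: -1000, 0-10-, 01-00, 1-011, 100-1, 1001-, 11110

11110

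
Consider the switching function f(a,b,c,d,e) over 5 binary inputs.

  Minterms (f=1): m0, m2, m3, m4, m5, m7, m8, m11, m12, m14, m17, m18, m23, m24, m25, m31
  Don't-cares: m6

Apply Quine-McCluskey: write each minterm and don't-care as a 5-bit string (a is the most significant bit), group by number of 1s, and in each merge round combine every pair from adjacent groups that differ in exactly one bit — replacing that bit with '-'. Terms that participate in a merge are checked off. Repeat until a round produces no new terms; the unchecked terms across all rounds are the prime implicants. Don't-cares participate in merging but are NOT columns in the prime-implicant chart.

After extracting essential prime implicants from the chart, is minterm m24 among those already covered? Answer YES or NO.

NO

Round 0: 00000✓ 00010✓ 00011✓ 00100✓ 00101✓ 00110✓ 00111✓ 01000✓ 01011✓ 01100✓ 01110✓ 10001✓ 10010✓ 10111✓ 11000✓ 11001✓ 11111✓
Round 1: -0010 -0111 -1000 0-000✓ 0-011 0-100✓ 0-110✓ 00-00✓ 00-10✓ 00-11✓ 000-0✓ 0001-✓ 001-0✓ 001-1✓ 0010-✓ 0011-✓ 01-00✓ 011-0✓ 1-001 1-111 1100-
Round 2: 0--00 0-1-0 00--0 00-1- 001--
PIs = {-0010, -0111, -1000, 0--00, 0-011, 0-1-0, 00--0, 00-1-, 001--, 1-001, 1-111, 1100-}
Coverage chart:
  m0: 0--00,00--0
  m2: -0010,00--0,00-1-
  m3: 0-011,00-1-
  m4: 0--00,0-1-0,00--0,001--
  m5: 001-- ←essential
  m7: -0111,00-1-,001--
  m8: -1000,0--00
  m11: 0-011 ←essential
  m12: 0--00,0-1-0
  m14: 0-1-0 ←essential
  m17: 1-001 ←essential
  m18: -0010 ←essential
  m23: -0111,1-111
  m24: -1000,1100-
  m25: 1-001,1100-
  m31: 1-111 ←essential
Essential: -0010, 0-011, 0-1-0, 001--, 1-001, 1-111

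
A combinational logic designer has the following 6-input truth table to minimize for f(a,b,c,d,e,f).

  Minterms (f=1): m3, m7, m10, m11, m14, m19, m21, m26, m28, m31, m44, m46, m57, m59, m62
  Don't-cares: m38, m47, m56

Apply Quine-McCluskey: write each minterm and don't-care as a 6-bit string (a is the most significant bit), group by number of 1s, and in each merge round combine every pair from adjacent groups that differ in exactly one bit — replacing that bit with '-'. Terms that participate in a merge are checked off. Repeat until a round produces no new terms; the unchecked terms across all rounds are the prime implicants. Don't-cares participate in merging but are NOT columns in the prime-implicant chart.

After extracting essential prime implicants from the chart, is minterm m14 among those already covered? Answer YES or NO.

Round 0: 000011✓ 000111✓ 001010✓ 001011✓ 001110✓ 010011✓ 010101 011010✓ 011100 011111 100110✓ 101100✓ 101110✓ 101111✓ 111000✓ 111001✓ 111011✓ 111110✓
Round 1: -01110 0-0011 0-1010 00-011 000-11 001-10 00101- 1-1110 10-110 1011-0 10111- 1110-1 11100-
PIs = {-01110, 0-0011, 0-1010, 00-011, 000-11, 001-10, 00101-, 010101, 011100, 011111, 1-1110, 10-110, 1011-0, 10111-, 1110-1, 11100-}
Coverage chart:
  m3: 0-0011,00-011,000-11
  m7: 000-11 ←essential
  m10: 0-1010,001-10,00101-
  m11: 00-011,00101-
  m14: -01110,001-10
  m19: 0-0011 ←essential
  m21: 010101 ←essential
  m26: 0-1010 ←essential
  m28: 011100 ←essential
  m31: 011111 ←essential
  m44: 1011-0 ←essential
  m46: -01110,1-1110,10-110,1011-0,10111-
  m57: 1110-1,11100-
  m59: 1110-1 ←essential
  m62: 1-1110 ←essential
Essential: 0-0011, 0-1010, 000-11, 010101, 011100, 011111, 1-1110, 1011-0, 1110-1

NO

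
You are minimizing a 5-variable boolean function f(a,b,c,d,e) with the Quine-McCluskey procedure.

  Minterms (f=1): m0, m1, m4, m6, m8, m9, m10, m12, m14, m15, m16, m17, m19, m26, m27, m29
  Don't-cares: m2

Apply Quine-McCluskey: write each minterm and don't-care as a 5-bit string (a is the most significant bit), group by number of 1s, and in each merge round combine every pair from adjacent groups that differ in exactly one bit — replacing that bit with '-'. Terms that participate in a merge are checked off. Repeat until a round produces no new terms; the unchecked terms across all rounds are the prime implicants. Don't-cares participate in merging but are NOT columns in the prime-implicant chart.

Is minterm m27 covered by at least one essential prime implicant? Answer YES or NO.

[col 0] 00000*, 00001*, 00010*, 00100*, 00110*, 01000*, 01001*, 01010*, 01100*, 01110*, 01111*, 10000*, 10001*, 10011*, 11010*, 11011*, 11101
[col 1] -0000*, -0001*, -1010, 0-000*, 0-001*, 0-010*, 0-100*, 0-110*, 00-00*, 00-10*, 000-0*, 0000-*, 001-0*, 01-00*, 01-10*, 010-0*, 0100-*, 011-0*, 0111-, 1-011, 100-1, 1000-*, 1101-
[col 2] -000-, 0--00*, 0--10*, 0-0-0*, 0-00-, 0-1-0*, 00--0*, 01--0*
[col 3] 0---0
Prime implicants: -000-, -1010, 0---0, 0-00-, 0111-, 1-011, 100-1, 1101-, 11101
PI chart (minterm → PIs covering it):
  0 | -000-,0---0,0-00-
  1 | -000-,0-00-
  4 | 0---0  (sole → essential)
  6 | 0---0  (sole → essential)
  8 | 0---0,0-00-
  9 | 0-00-  (sole → essential)
  10 | -1010,0---0
  12 | 0---0  (sole → essential)
  14 | 0---0,0111-
  15 | 0111-  (sole → essential)
  16 | -000-  (sole → essential)
  17 | -000-,100-1
  19 | 1-011,100-1
  26 | -1010,1101-
  27 | 1-011,1101-
  29 | 11101  (sole → essential)
Essential prime implicants: -000-, 0---0, 0-00-, 0111-, 11101

NO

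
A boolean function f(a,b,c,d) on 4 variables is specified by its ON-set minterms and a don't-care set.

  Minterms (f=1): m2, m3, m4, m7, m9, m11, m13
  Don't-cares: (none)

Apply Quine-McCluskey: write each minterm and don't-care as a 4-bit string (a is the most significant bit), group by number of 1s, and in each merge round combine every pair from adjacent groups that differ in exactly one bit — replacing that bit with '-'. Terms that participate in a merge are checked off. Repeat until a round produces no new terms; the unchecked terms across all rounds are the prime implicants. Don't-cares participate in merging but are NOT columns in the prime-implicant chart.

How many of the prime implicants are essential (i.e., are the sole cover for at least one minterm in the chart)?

[col 0] 0010*, 0011*, 0100, 0111*, 1001*, 1011*, 1101*
[col 1] -011, 0-11, 001-, 1-01, 10-1
Prime implicants: -011, 0-11, 001-, 0100, 1-01, 10-1
PI chart (minterm → PIs covering it):
  2 | 001-  (sole → essential)
  3 | -011,0-11,001-
  4 | 0100  (sole → essential)
  7 | 0-11  (sole → essential)
  9 | 1-01,10-1
  11 | -011,10-1
  13 | 1-01  (sole → essential)
Essential prime implicants: 0-11, 001-, 0100, 1-01

4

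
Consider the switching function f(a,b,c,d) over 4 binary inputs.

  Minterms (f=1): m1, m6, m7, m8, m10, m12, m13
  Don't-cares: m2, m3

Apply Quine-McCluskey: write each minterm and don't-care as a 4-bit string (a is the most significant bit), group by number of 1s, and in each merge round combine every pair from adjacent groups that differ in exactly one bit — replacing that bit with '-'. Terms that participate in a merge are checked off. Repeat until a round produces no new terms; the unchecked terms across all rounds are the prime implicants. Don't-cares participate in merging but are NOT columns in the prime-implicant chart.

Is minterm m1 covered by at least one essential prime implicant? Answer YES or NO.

YES

Round 0: 0001✓ 0010✓ 0011✓ 0110✓ 0111✓ 1000✓ 1010✓ 1100✓ 1101✓
Round 1: -010 0-10✓ 0-11✓ 00-1 001-✓ 011-✓ 1-00 10-0 110-
Round 2: 0-1-
PIs = {-010, 0-1-, 00-1, 1-00, 10-0, 110-}
Coverage chart:
  m1: 00-1 ←essential
  m6: 0-1- ←essential
  m7: 0-1- ←essential
  m8: 1-00,10-0
  m10: -010,10-0
  m12: 1-00,110-
  m13: 110- ←essential
Essential: 0-1-, 00-1, 110-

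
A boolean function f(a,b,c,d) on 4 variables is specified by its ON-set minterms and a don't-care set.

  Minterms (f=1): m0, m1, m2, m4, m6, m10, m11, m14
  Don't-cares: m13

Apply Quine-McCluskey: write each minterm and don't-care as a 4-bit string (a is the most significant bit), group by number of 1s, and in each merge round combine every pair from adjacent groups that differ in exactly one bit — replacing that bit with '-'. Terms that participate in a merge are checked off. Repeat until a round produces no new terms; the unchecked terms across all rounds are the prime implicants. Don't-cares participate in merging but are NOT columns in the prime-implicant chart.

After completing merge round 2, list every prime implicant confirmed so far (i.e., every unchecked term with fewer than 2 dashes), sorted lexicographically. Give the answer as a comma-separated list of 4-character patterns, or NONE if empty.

000-, 101-, 1101

[col 0] 0000*, 0001*, 0010*, 0100*, 0110*, 1010*, 1011*, 1101, 1110*
[col 1] -010*, -110*, 0-00*, 0-10*, 00-0*, 000-, 01-0*, 1-10*, 101-
[col 2] --10, 0--0
Prime implicants: --10, 0--0, 000-, 101-, 1101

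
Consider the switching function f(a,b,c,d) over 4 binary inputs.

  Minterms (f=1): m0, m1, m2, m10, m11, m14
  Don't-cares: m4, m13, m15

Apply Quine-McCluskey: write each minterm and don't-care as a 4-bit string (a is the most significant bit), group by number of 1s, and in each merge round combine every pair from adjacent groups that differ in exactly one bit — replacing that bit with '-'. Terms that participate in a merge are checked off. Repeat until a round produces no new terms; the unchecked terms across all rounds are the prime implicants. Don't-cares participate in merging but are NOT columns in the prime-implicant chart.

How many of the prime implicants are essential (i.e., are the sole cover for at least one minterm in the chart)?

2

[col 0] 0000*, 0001*, 0010*, 0100*, 1010*, 1011*, 1101*, 1110*, 1111*
[col 1] -010, 0-00, 00-0, 000-, 1-10*, 1-11*, 101-*, 11-1, 111-*
[col 2] 1-1-
Prime implicants: -010, 0-00, 00-0, 000-, 1-1-, 11-1
PI chart (minterm → PIs covering it):
  0 | 0-00,00-0,000-
  1 | 000-  (sole → essential)
  2 | -010,00-0
  10 | -010,1-1-
  11 | 1-1-  (sole → essential)
  14 | 1-1-  (sole → essential)
Essential prime implicants: 000-, 1-1-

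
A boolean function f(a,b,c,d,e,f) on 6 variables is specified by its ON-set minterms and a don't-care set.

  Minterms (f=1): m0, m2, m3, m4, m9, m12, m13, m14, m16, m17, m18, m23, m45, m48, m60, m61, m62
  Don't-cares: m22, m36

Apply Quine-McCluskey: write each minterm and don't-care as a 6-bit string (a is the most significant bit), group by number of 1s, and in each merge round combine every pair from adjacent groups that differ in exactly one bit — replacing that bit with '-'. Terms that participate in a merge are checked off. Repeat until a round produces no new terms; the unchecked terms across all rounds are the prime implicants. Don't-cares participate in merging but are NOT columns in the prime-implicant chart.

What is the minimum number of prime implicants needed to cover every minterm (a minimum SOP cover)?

10

[col 0] 000000*, 000010*, 000011*, 000100*, 001001*, 001100*, 001101*, 001110*, 010000*, 010001*, 010010*, 010110*, 010111*, 100100*, 101101*, 110000*, 111100*, 111101*, 111110*
[col 1] -00100, -01101, -10000, 0-0000*, 0-0010*, 00-100, 000-00, 0000-0*, 00001-, 001-01, 0011-0, 00110-, 010-10, 0100-0*, 01000-, 01011-, 1-1101, 1111-0, 11110-
[col 2] 0-00-0
Prime implicants: -00100, -01101, -10000, 0-00-0, 00-100, 000-00, 00001-, 001-01, 0011-0, 00110-, 010-10, 01000-, 01011-, 1-1101, 1111-0, 11110-
PI chart (minterm → PIs covering it):
  0 | 0-00-0,000-00
  2 | 0-00-0,00001-
  3 | 00001-  (sole → essential)
  4 | -00100,00-100,000-00
  9 | 001-01  (sole → essential)
  12 | 00-100,0011-0,00110-
  13 | -01101,001-01,00110-
  14 | 0011-0  (sole → essential)
  16 | -10000,0-00-0,01000-
  17 | 01000-  (sole → essential)
  18 | 0-00-0,010-10
  23 | 01011-  (sole → essential)
  45 | -01101,1-1101
  48 | -10000  (sole → essential)
  60 | 1111-0,11110-
  61 | 1-1101,11110-
  62 | 1111-0  (sole → essential)
Essential prime implicants: -10000, 00001-, 001-01, 0011-0, 01000-, 01011-, 1111-0
Petrick residual → -00100, 0-00-0, 1-1101
Minimum SOP uses 10 PIs: b'c'de'f' + bc'd'e'f' + a'c'd'f' + a'b'c'd'e + a'b'ce'f + a'b'cdf' + a'bc'd'e' + a'bc'de + acde'f + abcdf'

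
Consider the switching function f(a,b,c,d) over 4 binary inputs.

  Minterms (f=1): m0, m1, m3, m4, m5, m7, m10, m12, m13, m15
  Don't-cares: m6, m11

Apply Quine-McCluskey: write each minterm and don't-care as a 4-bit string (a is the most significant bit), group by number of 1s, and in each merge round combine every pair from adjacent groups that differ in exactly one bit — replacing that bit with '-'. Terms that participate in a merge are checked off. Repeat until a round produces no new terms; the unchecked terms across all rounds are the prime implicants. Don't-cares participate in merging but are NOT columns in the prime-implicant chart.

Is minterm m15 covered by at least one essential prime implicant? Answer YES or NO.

[col 0] 0000*, 0001*, 0011*, 0100*, 0101*, 0110*, 0111*, 1010*, 1011*, 1100*, 1101*, 1111*
[col 1] -011*, -100*, -101*, -111*, 0-00*, 0-01*, 0-11*, 00-1*, 000-*, 01-0*, 01-1*, 010-*, 011-*, 1-11*, 101-, 11-1*, 110-*
[col 2] --11, -1-1, -10-, 0--1, 0-0-, 01--
Prime implicants: --11, -1-1, -10-, 0--1, 0-0-, 01--, 101-
PI chart (minterm → PIs covering it):
  0 | 0-0-  (sole → essential)
  1 | 0--1,0-0-
  3 | --11,0--1
  4 | -10-,0-0-,01--
  5 | -1-1,-10-,0--1,0-0-,01--
  7 | --11,-1-1,0--1,01--
  10 | 101-  (sole → essential)
  12 | -10-  (sole → essential)
  13 | -1-1,-10-
  15 | --11,-1-1
Essential prime implicants: -10-, 0-0-, 101-

NO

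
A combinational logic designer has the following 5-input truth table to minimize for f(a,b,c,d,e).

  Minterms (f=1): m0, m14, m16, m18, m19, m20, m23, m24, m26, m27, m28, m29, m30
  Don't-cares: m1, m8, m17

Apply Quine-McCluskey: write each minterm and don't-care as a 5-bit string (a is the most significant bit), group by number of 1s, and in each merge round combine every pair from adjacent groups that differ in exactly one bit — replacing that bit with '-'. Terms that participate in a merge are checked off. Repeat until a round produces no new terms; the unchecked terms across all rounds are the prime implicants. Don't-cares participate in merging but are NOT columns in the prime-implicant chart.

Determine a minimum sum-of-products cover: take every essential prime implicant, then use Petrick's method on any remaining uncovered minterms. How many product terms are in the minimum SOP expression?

[col 0] 00000*, 00001*, 01000*, 01110*, 10000*, 10001*, 10010*, 10011*, 10100*, 10111*, 11000*, 11010*, 11011*, 11100*, 11101*, 11110*
[col 1] -0000*, -0001*, -1000*, -1110, 0-000*, 0000-*, 1-000*, 1-010*, 1-011*, 1-100*, 10-00*, 10-11, 100-0*, 100-1*, 1000-*, 1001-*, 11-00*, 11-10*, 110-0*, 1101-*, 111-0*, 1110-
[col 2] --000, -000-, 1--00, 1-0-0, 1-01-, 100--, 11--0
Prime implicants: --000, -000-, -1110, 1--00, 1-0-0, 1-01-, 10-11, 100--, 11--0, 1110-
PI chart (minterm → PIs covering it):
  0 | --000,-000-
  14 | -1110  (sole → essential)
  16 | --000,-000-,1--00,1-0-0,100--
  18 | 1-0-0,1-01-,100--
  19 | 1-01-,10-11,100--
  20 | 1--00  (sole → essential)
  23 | 10-11  (sole → essential)
  24 | --000,1--00,1-0-0,11--0
  26 | 1-0-0,1-01-,11--0
  27 | 1-01-  (sole → essential)
  28 | 1--00,11--0,1110-
  29 | 1110-  (sole → essential)
  30 | -1110,11--0
Essential prime implicants: -1110, 1--00, 1-01-, 10-11, 1110-
Petrick residual → --000
Minimum SOP uses 6 PIs: c'd'e' + bcde' + ad'e' + ac'd + ab'de + abcd'

6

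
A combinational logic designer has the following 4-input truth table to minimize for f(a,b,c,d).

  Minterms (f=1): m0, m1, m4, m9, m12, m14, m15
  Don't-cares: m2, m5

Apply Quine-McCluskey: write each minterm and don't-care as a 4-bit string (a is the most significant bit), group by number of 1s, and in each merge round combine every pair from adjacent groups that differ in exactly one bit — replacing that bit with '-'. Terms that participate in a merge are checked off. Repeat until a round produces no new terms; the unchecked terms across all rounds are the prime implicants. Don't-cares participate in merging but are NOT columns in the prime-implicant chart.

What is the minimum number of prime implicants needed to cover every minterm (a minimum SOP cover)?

4

size-2^0 implicants → 0000(✓)  0001(✓)  0010(✓)  0100(✓)  0101(✓)  1001(✓)  1100(✓)  1110(✓)  1111(✓)
size-2^1 implicants → -001  -100  0-00(✓)  0-01(✓)  00-0  000-(✓)  010-(✓)  11-0  111-
size-2^2 implicants → 0-0-
Unchecked terms (primes): -001, -100, 0-0-, 00-0, 11-0, 111-
Minterm coverage:
  m0 ⊆ 0-0-,00-0
  m1 ⊆ -001,0-0-
  m4 ⊆ -100,0-0-
  m9 ⊆ -001 [E]
  m12 ⊆ -100,11-0
  m14 ⊆ 11-0,111-
  m15 ⊆ 111- [E]
E = {-001, 111-}
Petrick residual → -100, 0-0-
Cover = b'c'd + bc'd' + a'c' + abc  |cover|=4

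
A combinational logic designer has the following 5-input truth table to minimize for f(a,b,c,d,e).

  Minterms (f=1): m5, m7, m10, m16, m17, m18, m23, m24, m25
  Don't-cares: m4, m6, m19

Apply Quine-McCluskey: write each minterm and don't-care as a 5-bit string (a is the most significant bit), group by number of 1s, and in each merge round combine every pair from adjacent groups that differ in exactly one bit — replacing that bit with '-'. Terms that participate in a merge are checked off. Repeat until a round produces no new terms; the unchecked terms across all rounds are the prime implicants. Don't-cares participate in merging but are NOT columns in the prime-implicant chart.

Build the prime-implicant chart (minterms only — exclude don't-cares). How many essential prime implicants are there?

[col 0] 00100*, 00101*, 00110*, 00111*, 01010, 10000*, 10001*, 10010*, 10011*, 10111*, 11000*, 11001*
[col 1] -0111, 001-0*, 001-1*, 0010-*, 0011-*, 1-000*, 1-001*, 10-11, 100-0*, 100-1*, 1000-*, 1001-*, 1100-*
[col 2] 001--, 1-00-, 100--
Prime implicants: -0111, 001--, 01010, 1-00-, 10-11, 100--
PI chart (minterm → PIs covering it):
  5 | 001--  (sole → essential)
  7 | -0111,001--
  10 | 01010  (sole → essential)
  16 | 1-00-,100--
  17 | 1-00-,100--
  18 | 100--  (sole → essential)
  23 | -0111,10-11
  24 | 1-00-  (sole → essential)
  25 | 1-00-  (sole → essential)
Essential prime implicants: 001--, 01010, 1-00-, 100--

4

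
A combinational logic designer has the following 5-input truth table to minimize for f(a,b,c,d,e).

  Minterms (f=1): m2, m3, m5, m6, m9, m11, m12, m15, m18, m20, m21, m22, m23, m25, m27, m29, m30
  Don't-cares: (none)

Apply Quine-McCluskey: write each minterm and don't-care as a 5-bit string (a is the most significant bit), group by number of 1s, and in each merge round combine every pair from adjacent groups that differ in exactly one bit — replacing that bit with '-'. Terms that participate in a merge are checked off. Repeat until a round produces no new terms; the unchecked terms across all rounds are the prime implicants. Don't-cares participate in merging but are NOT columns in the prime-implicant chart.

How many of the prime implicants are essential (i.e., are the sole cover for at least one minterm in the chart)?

[col 0] 00010*, 00011*, 00101*, 00110*, 01001*, 01011*, 01100, 01111*, 10010*, 10100*, 10101*, 10110*, 10111*, 11001*, 11011*, 11101*, 11110*
[col 1] -0010*, -0101, -0110*, -1001*, -1011*, 0-011, 00-10*, 0001-, 01-11, 010-1*, 1-101, 1-110, 10-10*, 101-0*, 101-1*, 1010-*, 1011-*, 11-01, 110-1*
[col 2] -0-10, -10-1, 101--
Prime implicants: -0-10, -0101, -10-1, 0-011, 0001-, 01-11, 01100, 1-101, 1-110, 101--, 11-01
PI chart (minterm → PIs covering it):
  2 | -0-10,0001-
  3 | 0-011,0001-
  5 | -0101  (sole → essential)
  6 | -0-10  (sole → essential)
  9 | -10-1  (sole → essential)
  11 | -10-1,0-011,01-11
  12 | 01100  (sole → essential)
  15 | 01-11  (sole → essential)
  18 | -0-10  (sole → essential)
  20 | 101--  (sole → essential)
  21 | -0101,1-101,101--
  22 | -0-10,1-110,101--
  23 | 101--  (sole → essential)
  25 | -10-1,11-01
  27 | -10-1  (sole → essential)
  29 | 1-101,11-01
  30 | 1-110  (sole → essential)
Essential prime implicants: -0-10, -0101, -10-1, 01-11, 01100, 1-110, 101--

7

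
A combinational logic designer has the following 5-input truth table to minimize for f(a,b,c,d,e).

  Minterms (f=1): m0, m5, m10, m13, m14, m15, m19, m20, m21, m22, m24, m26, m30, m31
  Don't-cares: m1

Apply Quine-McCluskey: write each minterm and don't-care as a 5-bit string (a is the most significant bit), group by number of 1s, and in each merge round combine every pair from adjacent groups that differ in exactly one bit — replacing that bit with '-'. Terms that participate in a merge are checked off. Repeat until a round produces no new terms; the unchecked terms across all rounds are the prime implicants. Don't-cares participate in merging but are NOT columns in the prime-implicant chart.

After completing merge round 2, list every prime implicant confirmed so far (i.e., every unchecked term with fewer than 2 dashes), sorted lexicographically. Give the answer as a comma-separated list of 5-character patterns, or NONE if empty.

-0101, 0-101, 00-01, 0000-, 011-1, 1-110, 10011, 101-0, 1010-, 110-0

[col 0] 00000*, 00001*, 00101*, 01010*, 01101*, 01110*, 01111*, 10011, 10100*, 10101*, 10110*, 11000*, 11010*, 11110*, 11111*
[col 1] -0101, -1010*, -1110*, -1111*, 0-101, 00-01, 0000-, 01-10*, 011-1, 0111-*, 1-110, 101-0, 1010-, 11-10*, 110-0, 1111-*
[col 2] -1-10, -111-
Prime implicants: -0101, -1-10, -111-, 0-101, 00-01, 0000-, 011-1, 1-110, 10011, 101-0, 1010-, 110-0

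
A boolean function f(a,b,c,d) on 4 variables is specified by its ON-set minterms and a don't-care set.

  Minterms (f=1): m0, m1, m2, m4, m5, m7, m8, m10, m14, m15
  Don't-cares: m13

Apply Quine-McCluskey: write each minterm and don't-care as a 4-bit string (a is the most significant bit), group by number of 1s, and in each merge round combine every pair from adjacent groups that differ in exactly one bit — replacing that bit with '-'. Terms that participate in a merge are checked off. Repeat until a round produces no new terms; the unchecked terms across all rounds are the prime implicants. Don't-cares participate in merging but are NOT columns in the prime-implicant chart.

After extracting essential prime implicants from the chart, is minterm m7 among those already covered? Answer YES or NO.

YES

[col 0] 0000*, 0001*, 0010*, 0100*, 0101*, 0111*, 1000*, 1010*, 1101*, 1110*, 1111*
[col 1] -000*, -010*, -101*, -111*, 0-00*, 0-01*, 00-0*, 000-*, 01-1*, 010-*, 1-10, 10-0*, 11-1*, 111-
[col 2] -0-0, -1-1, 0-0-
Prime implicants: -0-0, -1-1, 0-0-, 1-10, 111-
PI chart (minterm → PIs covering it):
  0 | -0-0,0-0-
  1 | 0-0-  (sole → essential)
  2 | -0-0  (sole → essential)
  4 | 0-0-  (sole → essential)
  5 | -1-1,0-0-
  7 | -1-1  (sole → essential)
  8 | -0-0  (sole → essential)
  10 | -0-0,1-10
  14 | 1-10,111-
  15 | -1-1,111-
Essential prime implicants: -0-0, -1-1, 0-0-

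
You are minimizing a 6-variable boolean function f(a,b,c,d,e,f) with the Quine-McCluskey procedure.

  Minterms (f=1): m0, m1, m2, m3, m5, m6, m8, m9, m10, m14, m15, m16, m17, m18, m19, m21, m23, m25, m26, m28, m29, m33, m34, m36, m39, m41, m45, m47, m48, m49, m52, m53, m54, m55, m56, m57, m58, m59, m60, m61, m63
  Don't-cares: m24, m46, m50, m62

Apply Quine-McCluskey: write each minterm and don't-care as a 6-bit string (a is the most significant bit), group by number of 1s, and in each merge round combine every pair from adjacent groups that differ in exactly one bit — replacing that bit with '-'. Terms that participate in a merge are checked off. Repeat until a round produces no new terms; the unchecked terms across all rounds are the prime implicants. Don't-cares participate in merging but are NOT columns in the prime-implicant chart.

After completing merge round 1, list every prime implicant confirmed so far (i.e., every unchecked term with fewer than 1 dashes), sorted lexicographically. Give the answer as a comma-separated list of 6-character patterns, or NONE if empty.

NONE

Round 0: 000000✓ 000001✓ 000010✓ 000011✓ 000101✓ 000110✓ 001000✓ 001001✓ 001010✓ 001110✓ 001111✓ 010000✓ 010001✓ 010010✓ 010011✓ 010101✓ 010111✓ 011000✓ 011001✓ 011010✓ 011100✓ 011101✓ 100001✓ 100010✓ 100100✓ 100111✓ 101001✓ 101101✓ 101110✓ 101111✓ 110000✓ 110001✓ 110010✓ 110100✓ 110101✓ 110110✓ 110111✓ 111000✓ 111001✓ 111010✓ 111011✓ 111100✓ 111101✓ 111110✓ 111111✓
Round 1: -00001✓ -00010✓ -01001✓ -01110✓ -01111✓ -10000✓ -10001✓ -10010✓ -10101✓ -10111✓ -11000✓ -11001✓ -11010✓ -11100✓ -11101✓ 0-0000✓ 0-0001✓ 0-0010✓ 0-0011✓ 0-0101✓ 0-1000✓ 0-1001✓ 0-1010✓ 00-000✓ 00-001✓ 00-010✓ 00-110✓ 000-01✓ 000-10✓ 0000-0✓ 0000-1✓ 00000-✓ 00001-✓ 001-10✓ 0010-0✓ 00100-✓ 00111-✓ 01-000✓ 01-001✓ 01-010✓ 01-101✓ 010-01✓ 010-11✓ 0100-0✓ 0100-1✓ 01000-✓ 01001-✓ 0101-1✓ 011-00✓ 011-01✓ 0110-0✓ 01100-✓ 01110-✓ 1-0001✓ 1-0010✓ 1-0100 1-0111✓ 1-1001✓ 1-1101✓ 1-1110✓ 1-1111✓ 10-001✓ 10-111✓ 101-01✓ 1011-1✓ 10111-✓ 11-000✓ 11-001✓ 11-010✓ 11-100✓ 11-101✓ 11-110✓ 11-111✓ 110-00✓ 110-01✓ 110-10✓ 1100-0✓ 11000-✓ 1101-0✓ 1101-1✓ 11010-✓ 11011-✓ 111-00✓ 111-01✓ 111-10✓ 111-11✓ 1110-0✓ 1110-1✓ 11100-✓ 11101-✓ 1111-0✓ 1111-1✓ 11110-✓ 11111-✓
Round 2: --0001✓ --0010 --1001✓ -0-001✓ -0111- -1-000✓ -1-001✓ -1-010✓ -1-101✓ -10-01✓ -100-0✓ -1000-✓ -101-1 -11-00✓ -11-01✓ -110-0✓ -1100-✓ -1110-✓ 0--000✓ 0--001✓ 0--010✓ 0-0-01 0-00-0✓ 0-00-1✓ 0-000-✓ 0-001-✓ 0-10-0✓ 0-100-✓ 00--10 00-0-0✓ 00-00-✓ 0000--✓ 01--01✓ 01-0-0✓ 01-00-✓ 010--1 0100--✓ 011-0-✓ 1--001✓ 1--111 1-1-01 1-11-1 1-111- 11--00✓ 11--01✓ 11--10✓ 11-0-0✓ 11-00-✓ 11-1-0✓ 11-1-1✓ 11-10-✓ 11-11-✓ 110--0✓ 110-0-✓ 1101--✓ 111--0✓ 111--1✓ 111-0-✓ 111-1-✓ 1110--✓ 1111--✓
Round 3: ---001 -1--01 -1-0-0 -1-00- -11-0- 0--0-0 0--00- 0-00-- 11---0 11--0- 11-1-- 111---
PIs = {---001, --0010, -0111-, -1--01, -1-0-0, -1-00-, -101-1, -11-0-, 0--0-0, 0--00-, 0-0-01, 0-00--, 00--10, 010--1, 1--111, 1-0100, 1-1-01, 1-11-1, 1-111-, 11---0, 11--0-, 11-1--, 111---}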